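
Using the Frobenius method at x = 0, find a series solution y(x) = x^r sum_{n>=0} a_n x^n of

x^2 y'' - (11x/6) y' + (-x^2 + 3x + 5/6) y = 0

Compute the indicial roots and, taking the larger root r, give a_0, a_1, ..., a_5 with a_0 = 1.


Write in Frobenius form y'' + (p(x)/x) y' + (q(x)/x^2) y = 0:
  p(x) = -11/6,  q(x) = -x^2 + 3x + 5/6.
Indicial equation: r(r-1) + (-11/6) r + (5/6) = 0 -> roots r_1 = 5/2, r_2 = 1/3.
Take r = r_1 = 5/2. Let y(x) = x^r sum_{n>=0} a_n x^n with a_0 = 1.
Substitute y = x^r sum a_n x^n and match x^{r+n}. The recurrence is
  D(n) a_n + 3 a_{n-1} - 1 a_{n-2} = 0,  where D(n) = (r+n)(r+n-1) + (-11/6)(r+n) + (5/6).
  a_n = [-3 a_{n-1} + 1 a_{n-2}] / D(n).
Since the indicial polynomial factors as (r - r_1)(r - r_2), D(n) = (r_1 + n - r_1)(r_1 + n - r_2) = n(n + 13/6).
Evaluating step by step (a_0 = 1):
  n = 1: D(1) = 1(1 + 13/6) = 19/6; numerator = -3(1) = -3; a_1 = (-3)/(19/6) = -18/19
  n = 2: D(2) = 2(2 + 13/6) = 25/3; numerator = -3(-18/19) + 1(1) = 73/19; a_2 = (73/19)/(25/3) = 219/475
  n = 3: D(3) = 3(3 + 13/6) = 31/2; numerator = -3(219/475) + 1(-18/19) = -1107/475; a_3 = (-1107/475)/(31/2) = -2214/14725
  n = 4: D(4) = 4(4 + 13/6) = 74/3; numerator = -3(-2214/14725) + 1(219/475) = 13431/14725; a_4 = (13431/14725)/(74/3) = 1089/29450
  n = 5: D(5) = 5(5 + 13/6) = 215/6; numerator = -3(1089/29450) + 1(-2214/14725) = -81/310; a_5 = (-81/310)/(215/6) = -243/33325

r = 5/2; a_0 = 1; a_1 = -18/19; a_2 = 219/475; a_3 = -2214/14725; a_4 = 1089/29450; a_5 = -243/33325


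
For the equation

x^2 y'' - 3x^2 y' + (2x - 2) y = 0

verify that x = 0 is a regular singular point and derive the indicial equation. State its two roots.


Divide by x^2 to reach normal form y'' + P_1(x) y' + P_2(x) y = 0 with P_1(x) = -3 and P_2(x) = 2/x - 2/x^2.
x = 0 is a singular point because the y-coefficient 2/x - 2/x^2 has a pole at x = 0.
It is a regular singular point because x P_1(x) = p(x) = -3x and x^2 P_2(x) = q(x) = 2x - 2 are polynomials, hence analytic at x = 0.
p(0) = 0,  q(0) = -2.
Indicial equation: r(r-1) + p(0) r + q(0) = 0, i.e. r^2 + (p(0) - 1) r + q(0) = 0, i.e. r^2 - 1 r - 2 = 0.
Discriminant: (-1)^2 - 4(-2) = 9, so r = (1 ± 3)/2.
Solving: r_1 = 2, r_2 = -1.

indicial: r^2 - 1 r - 2 = 0; roots r_1 = 2, r_2 = -1


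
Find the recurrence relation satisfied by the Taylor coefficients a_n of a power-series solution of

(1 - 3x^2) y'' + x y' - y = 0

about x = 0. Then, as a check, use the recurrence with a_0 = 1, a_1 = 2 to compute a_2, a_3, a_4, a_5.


Substitute y = sum_n a_n x^n.
(1 - 3 x^2) y'' contributes (n+2)(n+1) a_{n+2} - 3 n(n-1) a_n at x^n.
x y'(x) contributes n a_n at x^n.
-y(x) contributes -1 a_n at x^n.
Matching x^n: (n+2)(n+1) a_{n+2} + (-3 n(n-1) + n - 1) a_n = 0.
Thus a_{n+2} = (3 n(n-1) - n + 1) / ((n+1)(n+2)) * a_n.

Check with a_0 = 1, a_1 = 2 (apply the recurrence for n = 0, 1, 2, 3): a_0 = 1, a_1 = 2, a_2 = 1/2, a_3 = 0, a_4 = 5/24, a_5 = 0.

a_(n+2) = (3 n(n-1) - n + 1) / ((n+1)(n+2)) * a_n; check: a_0 = 1, a_1 = 2, a_2 = 1/2, a_3 = 0, a_4 = 5/24, a_5 = 0


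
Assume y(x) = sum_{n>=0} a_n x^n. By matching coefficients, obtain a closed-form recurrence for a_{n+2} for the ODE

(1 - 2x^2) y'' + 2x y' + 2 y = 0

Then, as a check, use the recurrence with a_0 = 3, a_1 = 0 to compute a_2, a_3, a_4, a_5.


Substitute y = sum_n a_n x^n.
(1 - 2 x^2) y'' contributes (n+2)(n+1) a_{n+2} - 2 n(n-1) a_n at x^n.
2 x y'(x) contributes 2 n a_n at x^n.
2 y(x) contributes 2 a_n at x^n.
Matching x^n: (n+2)(n+1) a_{n+2} + (-2 n(n-1) + 2 n + 2) a_n = 0.
Thus a_{n+2} = (2 n(n-1) - 2 n - 2) / ((n+1)(n+2)) * a_n.

Check with a_0 = 3, a_1 = 0 (apply the recurrence for n = 0, 1, 2, 3): a_0 = 3, a_1 = 0, a_2 = -3, a_3 = 0, a_4 = 1/2, a_5 = 0.

a_(n+2) = (2 n(n-1) - 2 n - 2) / ((n+1)(n+2)) * a_n; check: a_0 = 3, a_1 = 0, a_2 = -3, a_3 = 0, a_4 = 1/2, a_5 = 0


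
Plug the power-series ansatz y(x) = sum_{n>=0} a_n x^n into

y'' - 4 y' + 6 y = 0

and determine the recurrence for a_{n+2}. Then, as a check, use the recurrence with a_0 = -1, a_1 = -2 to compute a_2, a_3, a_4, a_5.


Substitute y = sum_n a_n x^n.
y''(x) has coefficient (n+2)(n+1) a_{n+2} at x^n;
-4 y'(x) has coefficient -4 (n+1) a_{n+1} at x^n;
6 y(x) has coefficient 6 a_n at x^n.
Matching x^n: (n+2)(n+1) a_{n+2} - 4 (n+1) a_{n+1} + 6 a_n = 0.
Thus a_{n+2} = [4 (n+1) a_{n+1} - 6 a_n] / ((n+1)(n+2)).

Check with a_0 = -1, a_1 = -2 (apply the recurrence for n = 0, 1, 2, 3): a_0 = -1, a_1 = -2, a_2 = -1, a_3 = 2/3, a_4 = 7/6, a_5 = 11/15.

a_(n+2) = [4 (n+1) a_(n+1) - 6 a_n] / ((n+1)(n+2)); check: a_0 = -1, a_1 = -2, a_2 = -1, a_3 = 2/3, a_4 = 7/6, a_5 = 11/15


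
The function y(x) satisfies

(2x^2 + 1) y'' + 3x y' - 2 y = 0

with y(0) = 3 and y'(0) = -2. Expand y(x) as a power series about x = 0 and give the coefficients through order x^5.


Ansatz: y(x) = sum_{n>=0} a_n x^n, so y'(x) = sum_{n>=1} n a_n x^(n-1) and y''(x) = sum_{n>=2} n(n-1) a_n x^(n-2).
Substitute into P(x) y'' + Q(x) y' + R(x) y = 0 with P(x) = 2x^2 + 1, Q(x) = 3x, R(x) = -2, and match powers of x.
Initial conditions: a_0 = 3, a_1 = -2.
Setting the coefficient of each power of x to zero and solving order by order (substituting the coefficients already found):
  x^0: 2 a_2 - 2 a_0 = 0  ->  2 a_2 = 2 a_0 = 6  ->  a_2 = 3
  x^1: 6 a_3 + a_1 = 0  ->  6 a_3 = -a_1 = 2  ->  a_3 = 1/3
  x^2: 12 a_4 + 8 a_2 = 0  ->  12 a_4 = -8 a_2 = -24  ->  a_4 = -2
  x^3: 20 a_5 + 19 a_3 = 0  ->  20 a_5 = -19 a_3 = -19/3  ->  a_5 = -19/60
Truncated series: y(x) = 3 - 2 x + 3 x^2 + (1/3) x^3 - 2 x^4 - (19/60) x^5 + O(x^6).

a_0 = 3; a_1 = -2; a_2 = 3; a_3 = 1/3; a_4 = -2; a_5 = -19/60


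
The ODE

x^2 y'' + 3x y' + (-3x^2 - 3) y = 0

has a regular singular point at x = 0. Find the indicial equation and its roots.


Divide by x^2 to reach normal form y'' + P_1(x) y' + P_2(x) y = 0 with P_1(x) = 3/x and P_2(x) = -3 - 3/x^2.
x = 0 is a singular point because the y'-coefficient 3/x has a pole at x = 0 and the y-coefficient -3 - 3/x^2 has a pole at x = 0.
It is a regular singular point because x P_1(x) = p(x) = 3 and x^2 P_2(x) = q(x) = -3x^2 - 3 are polynomials, hence analytic at x = 0.
p(0) = 3,  q(0) = -3.
Indicial equation: r(r-1) + p(0) r + q(0) = 0, i.e. r^2 + (p(0) - 1) r + q(0) = 0, i.e. r^2 + 2 r - 3 = 0.
Discriminant: (2)^2 - 4(-3) = 16, so r = (-2 ± 4)/2.
Solving: r_1 = 1, r_2 = -3.

indicial: r^2 + 2 r - 3 = 0; roots r_1 = 1, r_2 = -3


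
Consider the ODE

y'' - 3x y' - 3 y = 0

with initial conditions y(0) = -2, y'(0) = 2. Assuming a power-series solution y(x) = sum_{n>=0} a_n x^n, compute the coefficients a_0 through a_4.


Ansatz: y(x) = sum_{n>=0} a_n x^n, so y'(x) = sum_{n>=1} n a_n x^(n-1) and y''(x) = sum_{n>=2} n(n-1) a_n x^(n-2).
Substitute into P(x) y'' + Q(x) y' + R(x) y = 0 with P(x) = 1, Q(x) = -3x, R(x) = -3, and match powers of x.
Initial conditions: a_0 = -2, a_1 = 2.
Setting the coefficient of each power of x to zero and solving order by order (substituting the coefficients already found):
  x^0: 2 a_2 - 3 a_0 = 0  ->  2 a_2 = 3 a_0 = -6  ->  a_2 = -3
  x^1: 6 a_3 - 6 a_1 = 0  ->  6 a_3 = 6 a_1 = 12  ->  a_3 = 2
  x^2: 12 a_4 - 9 a_2 = 0  ->  12 a_4 = 9 a_2 = -27  ->  a_4 = -9/4
Truncated series: y(x) = -2 + 2 x - 3 x^2 + 2 x^3 - (9/4) x^4 + O(x^5).

a_0 = -2; a_1 = 2; a_2 = -3; a_3 = 2; a_4 = -9/4


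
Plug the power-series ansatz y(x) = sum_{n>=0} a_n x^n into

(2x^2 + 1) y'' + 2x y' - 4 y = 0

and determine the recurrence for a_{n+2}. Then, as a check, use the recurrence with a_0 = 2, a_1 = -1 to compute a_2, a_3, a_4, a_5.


Substitute y = sum_n a_n x^n.
(1 + 2 x^2) y'' contributes (n+2)(n+1) a_{n+2} + 2 n(n-1) a_n at x^n.
2 x y'(x) contributes 2 n a_n at x^n.
-4 y(x) contributes -4 a_n at x^n.
Matching x^n: (n+2)(n+1) a_{n+2} + (2 n(n-1) + 2 n - 4) a_n = 0.
Thus a_{n+2} = (-2 n(n-1) - 2 n + 4) / ((n+1)(n+2)) * a_n.

Check with a_0 = 2, a_1 = -1 (apply the recurrence for n = 0, 1, 2, 3): a_0 = 2, a_1 = -1, a_2 = 4, a_3 = -1/3, a_4 = -4/3, a_5 = 7/30.

a_(n+2) = (-2 n(n-1) - 2 n + 4) / ((n+1)(n+2)) * a_n; check: a_0 = 2, a_1 = -1, a_2 = 4, a_3 = -1/3, a_4 = -4/3, a_5 = 7/30


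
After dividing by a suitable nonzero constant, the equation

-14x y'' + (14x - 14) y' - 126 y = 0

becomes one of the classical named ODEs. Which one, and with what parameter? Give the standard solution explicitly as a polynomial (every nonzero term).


All three coefficients share the factor -14; dividing through by -14 gives  x y'' + (1 - x) y' + 9 y = 0.
This matches the Laguerre equation x y'' + (1 - x) y' + n y = 0 with n = 9; the polynomial solution is L_9(x).
With y = sum_k a_k x^k, matching x^k gives (k+1)k a_{k+1} + (k+1) a_{k+1} - k a_k + n a_k = 0, i.e. (k+1)^2 a_{k+1} = (k - n) a_k = (k - 9) a_k. The right side vanishes at k = 9, so the series terminates at degree 9.
Standard normalization L_n(0) = 1 gives a_0 = 1. Work upward with a_{k+1} = (k - 9) a_k / (k+1)^2:
  a_1 = (0 - 9)(1) / 1^2 = -9/1 = -9
  a_2 = (1 - 9)(-9) / 2^2 = 72/4 = 18
  a_3 = (2 - 9)(18) / 3^2 = -126/9 = -14
  a_4 = (3 - 9)(-14) / 4^2 = 84/16 = 21/4
  a_5 = (4 - 9)(21/4) / 5^2 = (-105/4)/25 = -21/20
  a_6 = (5 - 9)(-21/20) / 6^2 = (21/5)/36 = 7/60
  a_7 = (6 - 9)(7/60) / 7^2 = (-7/20)/49 = -1/140
  a_8 = (7 - 9)(-1/140) / 8^2 = (1/70)/64 = 1/4480
  a_9 = (8 - 9)(1/4480) / 9^2 = (-1/4480)/81 = -1/362880
Hence L_9(x) = -x^9/362880 + x^8/4480 - x^7/140 + 7 x^6/60 - 21 x^5/20 + 21 x^4/4 - 14 x^3 + 18 x^2 - 9 x + 1.

L_9(x); series = -x^9/362880 + x^8/4480 - x^7/140 + 7 x^6/60 - 21 x^5/20 + 21 x^4/4 - 14 x^3 + 18 x^2 - 9 x + 1


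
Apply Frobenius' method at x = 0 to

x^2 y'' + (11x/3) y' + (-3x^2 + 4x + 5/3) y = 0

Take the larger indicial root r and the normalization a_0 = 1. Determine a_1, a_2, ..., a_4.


Write in Frobenius form y'' + (p(x)/x) y' + (q(x)/x^2) y = 0:
  p(x) = 11/3,  q(x) = -3x^2 + 4x + 5/3.
Indicial equation: r(r-1) + (11/3) r + (5/3) = 0 -> roots r_1 = -1, r_2 = -5/3.
Take r = r_1 = -1. Let y(x) = x^r sum_{n>=0} a_n x^n with a_0 = 1.
Substitute y = x^r sum a_n x^n and match x^{r+n}. The recurrence is
  D(n) a_n + 4 a_{n-1} - 3 a_{n-2} = 0,  where D(n) = (r+n)(r+n-1) + (11/3)(r+n) + (5/3).
  a_n = [-4 a_{n-1} + 3 a_{n-2}] / D(n).
Since the indicial polynomial factors as (r - r_1)(r - r_2), D(n) = (r_1 + n - r_1)(r_1 + n - r_2) = n(n + 2/3).
Evaluating step by step (a_0 = 1):
  n = 1: D(1) = 1(1 + 2/3) = 5/3; numerator = -4(1) = -4; a_1 = (-4)/(5/3) = -12/5
  n = 2: D(2) = 2(2 + 2/3) = 16/3; numerator = -4(-12/5) + 3(1) = 63/5; a_2 = (63/5)/(16/3) = 189/80
  n = 3: D(3) = 3(3 + 2/3) = 11; numerator = -4(189/80) + 3(-12/5) = -333/20; a_3 = (-333/20)/(11) = -333/220
  n = 4: D(4) = 4(4 + 2/3) = 56/3; numerator = -4(-333/220) + 3(189/80) = 2313/176; a_4 = (2313/176)/(56/3) = 6939/9856

r = -1; a_0 = 1; a_1 = -12/5; a_2 = 189/80; a_3 = -333/220; a_4 = 6939/9856


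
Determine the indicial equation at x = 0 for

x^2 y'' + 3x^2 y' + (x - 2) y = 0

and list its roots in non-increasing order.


Divide by x^2 to reach normal form y'' + P_1(x) y' + P_2(x) y = 0 with P_1(x) = 3 and P_2(x) = 1/x - 2/x^2.
x = 0 is a singular point because the y-coefficient 1/x - 2/x^2 has a pole at x = 0.
It is a regular singular point because x P_1(x) = p(x) = 3x and x^2 P_2(x) = q(x) = x - 2 are polynomials, hence analytic at x = 0.
p(0) = 0,  q(0) = -2.
Indicial equation: r(r-1) + p(0) r + q(0) = 0, i.e. r^2 + (p(0) - 1) r + q(0) = 0, i.e. r^2 - 1 r - 2 = 0.
Discriminant: (-1)^2 - 4(-2) = 9, so r = (1 ± 3)/2.
Solving: r_1 = 2, r_2 = -1.

indicial: r^2 - 1 r - 2 = 0; roots r_1 = 2, r_2 = -1


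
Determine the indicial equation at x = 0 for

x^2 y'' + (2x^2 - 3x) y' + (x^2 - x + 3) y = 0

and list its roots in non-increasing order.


Divide by x^2 to reach normal form y'' + P_1(x) y' + P_2(x) y = 0 with P_1(x) = 2 - 3/x and P_2(x) = 1 - 1/x + 3/x^2.
x = 0 is a singular point because the y'-coefficient 2 - 3/x has a pole at x = 0 and the y-coefficient 1 - 1/x + 3/x^2 has a pole at x = 0.
It is a regular singular point because x P_1(x) = p(x) = 2x - 3 and x^2 P_2(x) = q(x) = x^2 - x + 3 are polynomials, hence analytic at x = 0.
p(0) = -3,  q(0) = 3.
Indicial equation: r(r-1) + p(0) r + q(0) = 0, i.e. r^2 + (p(0) - 1) r + q(0) = 0, i.e. r^2 - 4 r + 3 = 0.
Discriminant: (-4)^2 - 4(3) = 4, so r = (4 ± 2)/2.
Solving: r_1 = 3, r_2 = 1.

indicial: r^2 - 4 r + 3 = 0; roots r_1 = 3, r_2 = 1


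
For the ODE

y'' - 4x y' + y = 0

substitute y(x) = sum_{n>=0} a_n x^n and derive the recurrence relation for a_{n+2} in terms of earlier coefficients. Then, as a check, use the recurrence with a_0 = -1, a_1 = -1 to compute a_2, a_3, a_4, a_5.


Substitute y = sum_n a_n x^n.
y''(x) has coefficient (n+2)(n+1) a_{n+2} at x^n;
-4 x y'(x) has coefficient -4 n a_n at x^n (shift);
y(x) has coefficient 1 a_n at x^n.
Matching x^n: (n+2)(n+1) a_{n+2} + (-4n + 1) a_n = 0.
Thus a_{n+2} = (4n - 1) / ((n+1)(n+2)) * a_n.

Check with a_0 = -1, a_1 = -1 (apply the recurrence for n = 0, 1, 2, 3): a_0 = -1, a_1 = -1, a_2 = 1/2, a_3 = -1/2, a_4 = 7/24, a_5 = -11/40.

a_(n+2) = (4n - 1) / ((n+1)(n+2)) * a_n; check: a_0 = -1, a_1 = -1, a_2 = 1/2, a_3 = -1/2, a_4 = 7/24, a_5 = -11/40


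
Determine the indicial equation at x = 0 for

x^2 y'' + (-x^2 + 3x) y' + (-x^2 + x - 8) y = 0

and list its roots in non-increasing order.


Divide by x^2 to reach normal form y'' + P_1(x) y' + P_2(x) y = 0 with P_1(x) = -1 + 3/x and P_2(x) = -1 + 1/x - 8/x^2.
x = 0 is a singular point because the y'-coefficient -1 + 3/x has a pole at x = 0 and the y-coefficient -1 + 1/x - 8/x^2 has a pole at x = 0.
It is a regular singular point because x P_1(x) = p(x) = 3 - x and x^2 P_2(x) = q(x) = -x^2 + x - 8 are polynomials, hence analytic at x = 0.
p(0) = 3,  q(0) = -8.
Indicial equation: r(r-1) + p(0) r + q(0) = 0, i.e. r^2 + (p(0) - 1) r + q(0) = 0, i.e. r^2 + 2 r - 8 = 0.
Discriminant: (2)^2 - 4(-8) = 36, so r = (-2 ± 6)/2.
Solving: r_1 = 2, r_2 = -4.

indicial: r^2 + 2 r - 8 = 0; roots r_1 = 2, r_2 = -4


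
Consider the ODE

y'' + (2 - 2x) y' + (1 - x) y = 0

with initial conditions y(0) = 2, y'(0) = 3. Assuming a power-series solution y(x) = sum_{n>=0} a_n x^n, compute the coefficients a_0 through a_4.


Ansatz: y(x) = sum_{n>=0} a_n x^n, so y'(x) = sum_{n>=1} n a_n x^(n-1) and y''(x) = sum_{n>=2} n(n-1) a_n x^(n-2).
Substitute into P(x) y'' + Q(x) y' + R(x) y = 0 with P(x) = 1, Q(x) = 2 - 2x, R(x) = 1 - x, and match powers of x.
Initial conditions: a_0 = 2, a_1 = 3.
Setting the coefficient of each power of x to zero and solving order by order (substituting the coefficients already found):
  x^0: 2 a_2 + 2 a_1 + a_0 = 0  ->  2 a_2 = -2 a_1 - a_0 = -8  ->  a_2 = -4
  x^1: 6 a_3 + 4 a_2 - a_1 - a_0 = 0  ->  6 a_3 = -4 a_2 + a_1 + a_0 = 21  ->  a_3 = 7/2
  x^2: 12 a_4 + 6 a_3 - 3 a_2 - a_1 = 0  ->  12 a_4 = -6 a_3 + 3 a_2 + a_1 = -30  ->  a_4 = -5/2
Truncated series: y(x) = 2 + 3 x - 4 x^2 + (7/2) x^3 - (5/2) x^4 + O(x^5).

a_0 = 2; a_1 = 3; a_2 = -4; a_3 = 7/2; a_4 = -5/2


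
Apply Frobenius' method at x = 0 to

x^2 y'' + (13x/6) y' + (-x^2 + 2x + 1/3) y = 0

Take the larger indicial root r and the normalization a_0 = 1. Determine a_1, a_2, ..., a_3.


Write in Frobenius form y'' + (p(x)/x) y' + (q(x)/x^2) y = 0:
  p(x) = 13/6,  q(x) = -x^2 + 2x + 1/3.
Indicial equation: r(r-1) + (13/6) r + (1/3) = 0 -> roots r_1 = -1/2, r_2 = -2/3.
Take r = r_1 = -1/2. Let y(x) = x^r sum_{n>=0} a_n x^n with a_0 = 1.
Substitute y = x^r sum a_n x^n and match x^{r+n}. The recurrence is
  D(n) a_n + 2 a_{n-1} - 1 a_{n-2} = 0,  where D(n) = (r+n)(r+n-1) + (13/6)(r+n) + (1/3).
  a_n = [-2 a_{n-1} + 1 a_{n-2}] / D(n).
Since the indicial polynomial factors as (r - r_1)(r - r_2), D(n) = (r_1 + n - r_1)(r_1 + n - r_2) = n(n + 1/6).
Evaluating step by step (a_0 = 1):
  n = 1: D(1) = 1(1 + 1/6) = 7/6; numerator = -2(1) = -2; a_1 = (-2)/(7/6) = -12/7
  n = 2: D(2) = 2(2 + 1/6) = 13/3; numerator = -2(-12/7) + 1(1) = 31/7; a_2 = (31/7)/(13/3) = 93/91
  n = 3: D(3) = 3(3 + 1/6) = 19/2; numerator = -2(93/91) + 1(-12/7) = -342/91; a_3 = (-342/91)/(19/2) = -36/91

r = -1/2; a_0 = 1; a_1 = -12/7; a_2 = 93/91; a_3 = -36/91


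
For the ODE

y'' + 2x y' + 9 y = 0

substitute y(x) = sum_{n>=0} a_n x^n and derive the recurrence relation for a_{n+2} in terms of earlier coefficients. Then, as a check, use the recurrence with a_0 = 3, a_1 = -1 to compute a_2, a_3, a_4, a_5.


Substitute y = sum_n a_n x^n.
y''(x) has coefficient (n+2)(n+1) a_{n+2} at x^n;
2 x y'(x) has coefficient 2 n a_n at x^n (shift);
9 y(x) has coefficient 9 a_n at x^n.
Matching x^n: (n+2)(n+1) a_{n+2} + (2n + 9) a_n = 0.
Thus a_{n+2} = (-2n - 9) / ((n+1)(n+2)) * a_n.

Check with a_0 = 3, a_1 = -1 (apply the recurrence for n = 0, 1, 2, 3): a_0 = 3, a_1 = -1, a_2 = -27/2, a_3 = 11/6, a_4 = 117/8, a_5 = -11/8.

a_(n+2) = (-2n - 9) / ((n+1)(n+2)) * a_n; check: a_0 = 3, a_1 = -1, a_2 = -27/2, a_3 = 11/6, a_4 = 117/8, a_5 = -11/8


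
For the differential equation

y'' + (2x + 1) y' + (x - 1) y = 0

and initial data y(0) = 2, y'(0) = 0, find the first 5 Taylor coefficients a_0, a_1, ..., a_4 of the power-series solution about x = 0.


Ansatz: y(x) = sum_{n>=0} a_n x^n, so y'(x) = sum_{n>=1} n a_n x^(n-1) and y''(x) = sum_{n>=2} n(n-1) a_n x^(n-2).
Substitute into P(x) y'' + Q(x) y' + R(x) y = 0 with P(x) = 1, Q(x) = 2x + 1, R(x) = x - 1, and match powers of x.
Initial conditions: a_0 = 2, a_1 = 0.
Setting the coefficient of each power of x to zero and solving order by order (substituting the coefficients already found):
  x^0: 2 a_2 + a_1 - a_0 = 0  ->  2 a_2 = -a_1 + a_0 = 2  ->  a_2 = 1
  x^1: 6 a_3 + 2 a_2 + a_1 + a_0 = 0  ->  6 a_3 = -2 a_2 - a_1 - a_0 = -4  ->  a_3 = -2/3
  x^2: 12 a_4 + 3 a_3 + 3 a_2 + a_1 = 0  ->  12 a_4 = -3 a_3 - 3 a_2 - a_1 = -1  ->  a_4 = -1/12
Truncated series: y(x) = 2 + x^2 - (2/3) x^3 - (1/12) x^4 + O(x^5).

a_0 = 2; a_1 = 0; a_2 = 1; a_3 = -2/3; a_4 = -1/12


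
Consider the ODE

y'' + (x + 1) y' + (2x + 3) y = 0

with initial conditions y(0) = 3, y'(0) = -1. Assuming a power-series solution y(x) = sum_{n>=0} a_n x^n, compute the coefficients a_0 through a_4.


Ansatz: y(x) = sum_{n>=0} a_n x^n, so y'(x) = sum_{n>=1} n a_n x^(n-1) and y''(x) = sum_{n>=2} n(n-1) a_n x^(n-2).
Substitute into P(x) y'' + Q(x) y' + R(x) y = 0 with P(x) = 1, Q(x) = x + 1, R(x) = 2x + 3, and match powers of x.
Initial conditions: a_0 = 3, a_1 = -1.
Setting the coefficient of each power of x to zero and solving order by order (substituting the coefficients already found):
  x^0: 2 a_2 + a_1 + 3 a_0 = 0  ->  2 a_2 = -a_1 - 3 a_0 = -8  ->  a_2 = -4
  x^1: 6 a_3 + 2 a_2 + 4 a_1 + 2 a_0 = 0  ->  6 a_3 = -2 a_2 - 4 a_1 - 2 a_0 = 6  ->  a_3 = 1
  x^2: 12 a_4 + 3 a_3 + 5 a_2 + 2 a_1 = 0  ->  12 a_4 = -3 a_3 - 5 a_2 - 2 a_1 = 19  ->  a_4 = 19/12
Truncated series: y(x) = 3 - x - 4 x^2 + x^3 + (19/12) x^4 + O(x^5).

a_0 = 3; a_1 = -1; a_2 = -4; a_3 = 1; a_4 = 19/12


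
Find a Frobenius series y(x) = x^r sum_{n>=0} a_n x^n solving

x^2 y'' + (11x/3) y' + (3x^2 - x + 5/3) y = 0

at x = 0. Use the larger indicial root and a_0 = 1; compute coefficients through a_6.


Write in Frobenius form y'' + (p(x)/x) y' + (q(x)/x^2) y = 0:
  p(x) = 11/3,  q(x) = 3x^2 - x + 5/3.
Indicial equation: r(r-1) + (11/3) r + (5/3) = 0 -> roots r_1 = -1, r_2 = -5/3.
Take r = r_1 = -1. Let y(x) = x^r sum_{n>=0} a_n x^n with a_0 = 1.
Substitute y = x^r sum a_n x^n and match x^{r+n}. The recurrence is
  D(n) a_n - 1 a_{n-1} + 3 a_{n-2} = 0,  where D(n) = (r+n)(r+n-1) + (11/3)(r+n) + (5/3).
  a_n = [1 a_{n-1} - 3 a_{n-2}] / D(n).
Since the indicial polynomial factors as (r - r_1)(r - r_2), D(n) = (r_1 + n - r_1)(r_1 + n - r_2) = n(n + 2/3).
Evaluating step by step (a_0 = 1):
  n = 1: D(1) = 1(1 + 2/3) = 5/3; numerator = 1(1) = 1; a_1 = (1)/(5/3) = 3/5
  n = 2: D(2) = 2(2 + 2/3) = 16/3; numerator = 1(3/5) - 3(1) = -12/5; a_2 = (-12/5)/(16/3) = -9/20
  n = 3: D(3) = 3(3 + 2/3) = 11; numerator = 1(-9/20) - 3(3/5) = -9/4; a_3 = (-9/4)/(11) = -9/44
  n = 4: D(4) = 4(4 + 2/3) = 56/3; numerator = 1(-9/44) - 3(-9/20) = 63/55; a_4 = (63/55)/(56/3) = 27/440
  n = 5: D(5) = 5(5 + 2/3) = 85/3; numerator = 1(27/440) - 3(-9/44) = 27/40; a_5 = (27/40)/(85/3) = 81/3400
  n = 6: D(6) = 6(6 + 2/3) = 40; numerator = 1(81/3400) - 3(27/440) = -2997/18700; a_6 = (-2997/18700)/(40) = -2997/748000

r = -1; a_0 = 1; a_1 = 3/5; a_2 = -9/20; a_3 = -9/44; a_4 = 27/440; a_5 = 81/3400; a_6 = -2997/748000


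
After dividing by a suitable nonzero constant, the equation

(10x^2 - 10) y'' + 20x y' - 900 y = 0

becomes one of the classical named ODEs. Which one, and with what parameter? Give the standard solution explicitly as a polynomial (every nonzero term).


All three coefficients share the factor -10; dividing through by -10 gives  (1 - x^2) y'' - 2x y' + 90 y = 0.
This matches the Legendre equation (1 - x^2) y'' - 2x y' + n(n+1) y = 0 (note the -2x y' term) with n(n+1) = 90, so n = 9; the polynomial solution is P_9(x).
With y = sum_k a_k x^k, matching x^k gives (k+2)(k+1) a_{k+2} = [k(k+1) - n(n+1)] a_k = (k - 9)(k + 10) a_k. The right side vanishes at k = 9, so the series with the parity of 9 terminates at degree 9.
Standard normalization (P_n(1) = 1): leading coefficient (2n)!/(2^n (n!)^2) = 6402373705728000/(512*131681894400) = 12155/128, so a_9 = 12155/128. Work downward with a_k = (k+1)(k+2) a_{k+2} / ((k - 9)(k + 10)):
  a_7 = (8)(9)(12155/128) / ((7 - 9)(7 + 10)) = (109395/16)/(-34) = -6435/32
  a_5 = (6)(7)(-6435/32) / ((5 - 9)(5 + 10)) = (-135135/16)/(-60) = 9009/64
  a_3 = (4)(5)(9009/64) / ((3 - 9)(3 + 10)) = (45045/16)/(-78) = -1155/32
  a_1 = (2)(3)(-1155/32) / ((1 - 9)(1 + 10)) = (-3465/16)/(-88) = 315/128
Hence P_9(x) = 12155 x^9/128 - 6435 x^7/32 + 9009 x^5/64 - 1155 x^3/32 + 315 x/128.

P_9(x); series = 12155 x^9/128 - 6435 x^7/32 + 9009 x^5/64 - 1155 x^3/32 + 315 x/128


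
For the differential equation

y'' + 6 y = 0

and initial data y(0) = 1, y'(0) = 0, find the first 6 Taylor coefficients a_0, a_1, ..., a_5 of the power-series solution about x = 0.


Ansatz: y(x) = sum_{n>=0} a_n x^n, so y'(x) = sum_{n>=1} n a_n x^(n-1) and y''(x) = sum_{n>=2} n(n-1) a_n x^(n-2).
Substitute into P(x) y'' + Q(x) y' + R(x) y = 0 with P(x) = 1, Q(x) = 0, R(x) = 6, and match powers of x.
Initial conditions: a_0 = 1, a_1 = 0.
Setting the coefficient of each power of x to zero and solving order by order (substituting the coefficients already found):
  x^0: 2 a_2 + 6 a_0 = 0  ->  2 a_2 = -6 a_0 = -6  ->  a_2 = -3
  x^1: 6 a_3 + 6 a_1 = 0  ->  6 a_3 = -6 a_1 = 0  ->  a_3 = 0
  x^2: 12 a_4 + 6 a_2 = 0  ->  12 a_4 = -6 a_2 = 18  ->  a_4 = 3/2
  x^3: 20 a_5 + 6 a_3 = 0  ->  20 a_5 = -6 a_3 = 0  ->  a_5 = 0
Truncated series: y(x) = 1 - 3 x^2 + (3/2) x^4 + O(x^6).

a_0 = 1; a_1 = 0; a_2 = -3; a_3 = 0; a_4 = 3/2; a_5 = 0


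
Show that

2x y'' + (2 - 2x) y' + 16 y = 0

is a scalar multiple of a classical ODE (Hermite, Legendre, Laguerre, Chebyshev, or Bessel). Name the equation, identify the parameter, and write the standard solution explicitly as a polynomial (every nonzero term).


All three coefficients share the factor 2; dividing through by 2 gives  x y'' + (1 - x) y' + 8 y = 0.
This matches the Laguerre equation x y'' + (1 - x) y' + n y = 0 with n = 8; the polynomial solution is L_8(x).
With y = sum_k a_k x^k, matching x^k gives (k+1)k a_{k+1} + (k+1) a_{k+1} - k a_k + n a_k = 0, i.e. (k+1)^2 a_{k+1} = (k - n) a_k = (k - 8) a_k. The right side vanishes at k = 8, so the series terminates at degree 8.
Standard normalization L_n(0) = 1 gives a_0 = 1. Work upward with a_{k+1} = (k - 8) a_k / (k+1)^2:
  a_1 = (0 - 8)(1) / 1^2 = -8/1 = -8
  a_2 = (1 - 8)(-8) / 2^2 = 56/4 = 14
  a_3 = (2 - 8)(14) / 3^2 = -84/9 = -28/3
  a_4 = (3 - 8)(-28/3) / 4^2 = (140/3)/16 = 35/12
  a_5 = (4 - 8)(35/12) / 5^2 = (-35/3)/25 = -7/15
  a_6 = (5 - 8)(-7/15) / 6^2 = (7/5)/36 = 7/180
  a_7 = (6 - 8)(7/180) / 7^2 = (-7/90)/49 = -1/630
  a_8 = (7 - 8)(-1/630) / 8^2 = (1/630)/64 = 1/40320
Hence L_8(x) = x^8/40320 - x^7/630 + 7 x^6/180 - 7 x^5/15 + 35 x^4/12 - 28 x^3/3 + 14 x^2 - 8 x + 1.

L_8(x); series = x^8/40320 - x^7/630 + 7 x^6/180 - 7 x^5/15 + 35 x^4/12 - 28 x^3/3 + 14 x^2 - 8 x + 1


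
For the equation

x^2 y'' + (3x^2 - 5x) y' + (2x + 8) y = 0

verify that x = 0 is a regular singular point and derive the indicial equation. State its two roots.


Divide by x^2 to reach normal form y'' + P_1(x) y' + P_2(x) y = 0 with P_1(x) = 3 - 5/x and P_2(x) = 2/x + 8/x^2.
x = 0 is a singular point because the y'-coefficient 3 - 5/x has a pole at x = 0 and the y-coefficient 2/x + 8/x^2 has a pole at x = 0.
It is a regular singular point because x P_1(x) = p(x) = 3x - 5 and x^2 P_2(x) = q(x) = 2x + 8 are polynomials, hence analytic at x = 0.
p(0) = -5,  q(0) = 8.
Indicial equation: r(r-1) + p(0) r + q(0) = 0, i.e. r^2 + (p(0) - 1) r + q(0) = 0, i.e. r^2 - 6 r + 8 = 0.
Discriminant: (-6)^2 - 4(8) = 4, so r = (6 ± 2)/2.
Solving: r_1 = 4, r_2 = 2.

indicial: r^2 - 6 r + 8 = 0; roots r_1 = 4, r_2 = 2


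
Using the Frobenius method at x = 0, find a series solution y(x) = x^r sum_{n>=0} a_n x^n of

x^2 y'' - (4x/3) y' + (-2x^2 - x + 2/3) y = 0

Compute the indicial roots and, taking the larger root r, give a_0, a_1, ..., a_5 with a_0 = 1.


Write in Frobenius form y'' + (p(x)/x) y' + (q(x)/x^2) y = 0:
  p(x) = -4/3,  q(x) = -2x^2 - x + 2/3.
Indicial equation: r(r-1) + (-4/3) r + (2/3) = 0 -> roots r_1 = 2, r_2 = 1/3.
Take r = r_1 = 2. Let y(x) = x^r sum_{n>=0} a_n x^n with a_0 = 1.
Substitute y = x^r sum a_n x^n and match x^{r+n}. The recurrence is
  D(n) a_n - 1 a_{n-1} - 2 a_{n-2} = 0,  where D(n) = (r+n)(r+n-1) + (-4/3)(r+n) + (2/3).
  a_n = [1 a_{n-1} + 2 a_{n-2}] / D(n).
Since the indicial polynomial factors as (r - r_1)(r - r_2), D(n) = (r_1 + n - r_1)(r_1 + n - r_2) = n(n + 5/3).
Evaluating step by step (a_0 = 1):
  n = 1: D(1) = 1(1 + 5/3) = 8/3; numerator = 1(1) = 1; a_1 = (1)/(8/3) = 3/8
  n = 2: D(2) = 2(2 + 5/3) = 22/3; numerator = 1(3/8) + 2(1) = 19/8; a_2 = (19/8)/(22/3) = 57/176
  n = 3: D(3) = 3(3 + 5/3) = 14; numerator = 1(57/176) + 2(3/8) = 189/176; a_3 = (189/176)/(14) = 27/352
  n = 4: D(4) = 4(4 + 5/3) = 68/3; numerator = 1(27/352) + 2(57/176) = 255/352; a_4 = (255/352)/(68/3) = 45/1408
  n = 5: D(5) = 5(5 + 5/3) = 100/3; numerator = 1(45/1408) + 2(27/352) = 261/1408; a_5 = (261/1408)/(100/3) = 783/140800

r = 2; a_0 = 1; a_1 = 3/8; a_2 = 57/176; a_3 = 27/352; a_4 = 45/1408; a_5 = 783/140800


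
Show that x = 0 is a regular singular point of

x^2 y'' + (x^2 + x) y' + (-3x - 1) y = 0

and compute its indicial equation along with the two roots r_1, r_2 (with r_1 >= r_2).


Divide by x^2 to reach normal form y'' + P_1(x) y' + P_2(x) y = 0 with P_1(x) = 1 + 1/x and P_2(x) = -3/x - 1/x^2.
x = 0 is a singular point because the y'-coefficient 1 + 1/x has a pole at x = 0 and the y-coefficient -3/x - 1/x^2 has a pole at x = 0.
It is a regular singular point because x P_1(x) = p(x) = x + 1 and x^2 P_2(x) = q(x) = -3x - 1 are polynomials, hence analytic at x = 0.
p(0) = 1,  q(0) = -1.
Indicial equation: r(r-1) + p(0) r + q(0) = 0, i.e. r^2 + (p(0) - 1) r + q(0) = 0, i.e. r^2 - 1 = 0.
Discriminant: (0)^2 - 4(-1) = 4, so r = (0 ± 2)/2.
Solving: r_1 = 1, r_2 = -1.

indicial: r^2 - 1 = 0; roots r_1 = 1, r_2 = -1


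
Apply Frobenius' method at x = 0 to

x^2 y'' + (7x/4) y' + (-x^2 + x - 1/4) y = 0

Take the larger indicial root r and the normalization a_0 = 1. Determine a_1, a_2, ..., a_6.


Write in Frobenius form y'' + (p(x)/x) y' + (q(x)/x^2) y = 0:
  p(x) = 7/4,  q(x) = -x^2 + x - 1/4.
Indicial equation: r(r-1) + (7/4) r + (-1/4) = 0 -> roots r_1 = 1/4, r_2 = -1.
Take r = r_1 = 1/4. Let y(x) = x^r sum_{n>=0} a_n x^n with a_0 = 1.
Substitute y = x^r sum a_n x^n and match x^{r+n}. The recurrence is
  D(n) a_n + 1 a_{n-1} - 1 a_{n-2} = 0,  where D(n) = (r+n)(r+n-1) + (7/4)(r+n) + (-1/4).
  a_n = [-1 a_{n-1} + 1 a_{n-2}] / D(n).
Since the indicial polynomial factors as (r - r_1)(r - r_2), D(n) = (r_1 + n - r_1)(r_1 + n - r_2) = n(n + 5/4).
Evaluating step by step (a_0 = 1):
  n = 1: D(1) = 1(1 + 5/4) = 9/4; numerator = -1(1) = -1; a_1 = (-1)/(9/4) = -4/9
  n = 2: D(2) = 2(2 + 5/4) = 13/2; numerator = -1(-4/9) + 1(1) = 13/9; a_2 = (13/9)/(13/2) = 2/9
  n = 3: D(3) = 3(3 + 5/4) = 51/4; numerator = -1(2/9) + 1(-4/9) = -2/3; a_3 = (-2/3)/(51/4) = -8/153
  n = 4: D(4) = 4(4 + 5/4) = 21; numerator = -1(-8/153) + 1(2/9) = 14/51; a_4 = (14/51)/(21) = 2/153
  n = 5: D(5) = 5(5 + 5/4) = 125/4; numerator = -1(2/153) + 1(-8/153) = -10/153; a_5 = (-10/153)/(125/4) = -8/3825
  n = 6: D(6) = 6(6 + 5/4) = 87/2; numerator = -1(-8/3825) + 1(2/153) = 58/3825; a_6 = (58/3825)/(87/2) = 4/11475

r = 1/4; a_0 = 1; a_1 = -4/9; a_2 = 2/9; a_3 = -8/153; a_4 = 2/153; a_5 = -8/3825; a_6 = 4/11475


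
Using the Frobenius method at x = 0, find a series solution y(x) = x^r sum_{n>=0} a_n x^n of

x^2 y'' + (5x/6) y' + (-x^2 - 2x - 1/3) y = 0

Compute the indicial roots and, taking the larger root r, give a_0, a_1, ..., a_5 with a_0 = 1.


Write in Frobenius form y'' + (p(x)/x) y' + (q(x)/x^2) y = 0:
  p(x) = 5/6,  q(x) = -x^2 - 2x - 1/3.
Indicial equation: r(r-1) + (5/6) r + (-1/3) = 0 -> roots r_1 = 2/3, r_2 = -1/2.
Take r = r_1 = 2/3. Let y(x) = x^r sum_{n>=0} a_n x^n with a_0 = 1.
Substitute y = x^r sum a_n x^n and match x^{r+n}. The recurrence is
  D(n) a_n - 2 a_{n-1} - 1 a_{n-2} = 0,  where D(n) = (r+n)(r+n-1) + (5/6)(r+n) + (-1/3).
  a_n = [2 a_{n-1} + 1 a_{n-2}] / D(n).
Since the indicial polynomial factors as (r - r_1)(r - r_2), D(n) = (r_1 + n - r_1)(r_1 + n - r_2) = n(n + 7/6).
Evaluating step by step (a_0 = 1):
  n = 1: D(1) = 1(1 + 7/6) = 13/6; numerator = 2(1) = 2; a_1 = (2)/(13/6) = 12/13
  n = 2: D(2) = 2(2 + 7/6) = 19/3; numerator = 2(12/13) + 1(1) = 37/13; a_2 = (37/13)/(19/3) = 111/247
  n = 3: D(3) = 3(3 + 7/6) = 25/2; numerator = 2(111/247) + 1(12/13) = 450/247; a_3 = (450/247)/(25/2) = 36/247
  n = 4: D(4) = 4(4 + 7/6) = 62/3; numerator = 2(36/247) + 1(111/247) = 183/247; a_4 = (183/247)/(62/3) = 549/15314
  n = 5: D(5) = 5(5 + 7/6) = 185/6; numerator = 2(549/15314) + 1(36/247) = 1665/7657; a_5 = (1665/7657)/(185/6) = 54/7657

r = 2/3; a_0 = 1; a_1 = 12/13; a_2 = 111/247; a_3 = 36/247; a_4 = 549/15314; a_5 = 54/7657


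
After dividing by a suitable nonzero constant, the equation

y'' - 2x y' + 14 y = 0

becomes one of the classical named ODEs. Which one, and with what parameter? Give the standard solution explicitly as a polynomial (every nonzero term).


The equation is already in a standard form:  y'' - 2x y' + 14 y = 0.
This matches the Hermite equation y'' - 2x y' + 2n y = 0 with 2n = 14, so n = 7; the polynomial solution is H_7(x).
With y = sum_k a_k x^k, matching x^k gives (k+2)(k+1) a_{k+2} = 2(k - n) a_k = 2(k - 7) a_k. The right side vanishes at k = 7, so the series with the parity of 7 terminates at degree 7.
Standard normalization: leading coefficient of H_n is 2^n, so a_7 = 2^7 = 128. Work downward with a_k = (k+1)(k+2) a_{k+2} / (2(k - n)):
  a_5 = (6)(7)(128) / (2(5 - 7)) = 5376/(-4) = -1344
  a_3 = (4)(5)(-1344) / (2(3 - 7)) = -26880/(-8) = 3360
  a_1 = (2)(3)(3360) / (2(1 - 7)) = 20160/(-12) = -1680
Hence H_7(x) = 128 x^7 - 1344 x^5 + 3360 x^3 - 1680 x.

H_7(x); series = 128 x^7 - 1344 x^5 + 3360 x^3 - 1680 x


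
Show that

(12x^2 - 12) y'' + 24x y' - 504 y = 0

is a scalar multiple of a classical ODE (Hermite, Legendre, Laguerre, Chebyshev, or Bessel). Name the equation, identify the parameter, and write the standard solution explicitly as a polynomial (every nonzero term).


All three coefficients share the factor -12; dividing through by -12 gives  (1 - x^2) y'' - 2x y' + 42 y = 0.
This matches the Legendre equation (1 - x^2) y'' - 2x y' + n(n+1) y = 0 (note the -2x y' term) with n(n+1) = 42, so n = 6; the polynomial solution is P_6(x).
With y = sum_k a_k x^k, matching x^k gives (k+2)(k+1) a_{k+2} = [k(k+1) - n(n+1)] a_k = (k - 6)(k + 7) a_k. The right side vanishes at k = 6, so the series with the parity of 6 terminates at degree 6.
Standard normalization (P_n(1) = 1): leading coefficient (2n)!/(2^n (n!)^2) = 479001600/(64*518400) = 231/16, so a_6 = 231/16. Work downward with a_k = (k+1)(k+2) a_{k+2} / ((k - 6)(k + 7)):
  a_4 = (5)(6)(231/16) / ((4 - 6)(4 + 7)) = (3465/8)/(-22) = -315/16
  a_2 = (3)(4)(-315/16) / ((2 - 6)(2 + 7)) = (-945/4)/(-36) = 105/16
  a_0 = (1)(2)(105/16) / ((0 - 6)(0 + 7)) = (105/8)/(-42) = -5/16
Hence P_6(x) = 231 x^6/16 - 315 x^4/16 + 105 x^2/16 - 5/16.

P_6(x); series = 231 x^6/16 - 315 x^4/16 + 105 x^2/16 - 5/16


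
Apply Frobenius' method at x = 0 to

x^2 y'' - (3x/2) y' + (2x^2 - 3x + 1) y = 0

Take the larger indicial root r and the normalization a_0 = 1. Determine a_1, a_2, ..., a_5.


Write in Frobenius form y'' + (p(x)/x) y' + (q(x)/x^2) y = 0:
  p(x) = -3/2,  q(x) = 2x^2 - 3x + 1.
Indicial equation: r(r-1) + (-3/2) r + (1) = 0 -> roots r_1 = 2, r_2 = 1/2.
Take r = r_1 = 2. Let y(x) = x^r sum_{n>=0} a_n x^n with a_0 = 1.
Substitute y = x^r sum a_n x^n and match x^{r+n}. The recurrence is
  D(n) a_n - 3 a_{n-1} + 2 a_{n-2} = 0,  where D(n) = (r+n)(r+n-1) + (-3/2)(r+n) + (1).
  a_n = [3 a_{n-1} - 2 a_{n-2}] / D(n).
Since the indicial polynomial factors as (r - r_1)(r - r_2), D(n) = (r_1 + n - r_1)(r_1 + n - r_2) = n(n + 3/2).
Evaluating step by step (a_0 = 1):
  n = 1: D(1) = 1(1 + 3/2) = 5/2; numerator = 3(1) = 3; a_1 = (3)/(5/2) = 6/5
  n = 2: D(2) = 2(2 + 3/2) = 7; numerator = 3(6/5) - 2(1) = 8/5; a_2 = (8/5)/(7) = 8/35
  n = 3: D(3) = 3(3 + 3/2) = 27/2; numerator = 3(8/35) - 2(6/5) = -12/7; a_3 = (-12/7)/(27/2) = -8/63
  n = 4: D(4) = 4(4 + 3/2) = 22; numerator = 3(-8/63) - 2(8/35) = -88/105; a_4 = (-88/105)/(22) = -4/105
  n = 5: D(5) = 5(5 + 3/2) = 65/2; numerator = 3(-4/105) - 2(-8/63) = 44/315; a_5 = (44/315)/(65/2) = 88/20475

r = 2; a_0 = 1; a_1 = 6/5; a_2 = 8/35; a_3 = -8/63; a_4 = -4/105; a_5 = 88/20475


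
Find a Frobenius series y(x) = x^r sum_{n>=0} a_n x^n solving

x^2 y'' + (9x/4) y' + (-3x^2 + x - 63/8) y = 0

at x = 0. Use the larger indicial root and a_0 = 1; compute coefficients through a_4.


Write in Frobenius form y'' + (p(x)/x) y' + (q(x)/x^2) y = 0:
  p(x) = 9/4,  q(x) = -3x^2 + x - 63/8.
Indicial equation: r(r-1) + (9/4) r + (-63/8) = 0 -> roots r_1 = 9/4, r_2 = -7/2.
Take r = r_1 = 9/4. Let y(x) = x^r sum_{n>=0} a_n x^n with a_0 = 1.
Substitute y = x^r sum a_n x^n and match x^{r+n}. The recurrence is
  D(n) a_n + 1 a_{n-1} - 3 a_{n-2} = 0,  where D(n) = (r+n)(r+n-1) + (9/4)(r+n) + (-63/8).
  a_n = [-1 a_{n-1} + 3 a_{n-2}] / D(n).
Since the indicial polynomial factors as (r - r_1)(r - r_2), D(n) = (r_1 + n - r_1)(r_1 + n - r_2) = n(n + 23/4).
Evaluating step by step (a_0 = 1):
  n = 1: D(1) = 1(1 + 23/4) = 27/4; numerator = -1(1) = -1; a_1 = (-1)/(27/4) = -4/27
  n = 2: D(2) = 2(2 + 23/4) = 31/2; numerator = -1(-4/27) + 3(1) = 85/27; a_2 = (85/27)/(31/2) = 170/837
  n = 3: D(3) = 3(3 + 23/4) = 105/4; numerator = -1(170/837) + 3(-4/27) = -542/837; a_3 = (-542/837)/(105/4) = -2168/87885
  n = 4: D(4) = 4(4 + 23/4) = 39; numerator = -1(-2168/87885) + 3(170/837) = 55718/87885; a_4 = (55718/87885)/(39) = 4286/263655

r = 9/4; a_0 = 1; a_1 = -4/27; a_2 = 170/837; a_3 = -2168/87885; a_4 = 4286/263655


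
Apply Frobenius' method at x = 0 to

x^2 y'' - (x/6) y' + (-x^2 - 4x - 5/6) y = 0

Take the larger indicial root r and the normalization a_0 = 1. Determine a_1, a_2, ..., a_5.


Write in Frobenius form y'' + (p(x)/x) y' + (q(x)/x^2) y = 0:
  p(x) = -1/6,  q(x) = -x^2 - 4x - 5/6.
Indicial equation: r(r-1) + (-1/6) r + (-5/6) = 0 -> roots r_1 = 5/3, r_2 = -1/2.
Take r = r_1 = 5/3. Let y(x) = x^r sum_{n>=0} a_n x^n with a_0 = 1.
Substitute y = x^r sum a_n x^n and match x^{r+n}. The recurrence is
  D(n) a_n - 4 a_{n-1} - 1 a_{n-2} = 0,  where D(n) = (r+n)(r+n-1) + (-1/6)(r+n) + (-5/6).
  a_n = [4 a_{n-1} + 1 a_{n-2}] / D(n).
Since the indicial polynomial factors as (r - r_1)(r - r_2), D(n) = (r_1 + n - r_1)(r_1 + n - r_2) = n(n + 13/6).
Evaluating step by step (a_0 = 1):
  n = 1: D(1) = 1(1 + 13/6) = 19/6; numerator = 4(1) = 4; a_1 = (4)/(19/6) = 24/19
  n = 2: D(2) = 2(2 + 13/6) = 25/3; numerator = 4(24/19) + 1(1) = 115/19; a_2 = (115/19)/(25/3) = 69/95
  n = 3: D(3) = 3(3 + 13/6) = 31/2; numerator = 4(69/95) + 1(24/19) = 396/95; a_3 = (396/95)/(31/2) = 792/2945
  n = 4: D(4) = 4(4 + 13/6) = 74/3; numerator = 4(792/2945) + 1(69/95) = 5307/2945; a_4 = (5307/2945)/(74/3) = 15921/217930
  n = 5: D(5) = 5(5 + 13/6) = 215/6; numerator = 4(15921/217930) + 1(792/2945) = 61146/108965; a_5 = (61146/108965)/(215/6) = 8532/544825

r = 5/3; a_0 = 1; a_1 = 24/19; a_2 = 69/95; a_3 = 792/2945; a_4 = 15921/217930; a_5 = 8532/544825


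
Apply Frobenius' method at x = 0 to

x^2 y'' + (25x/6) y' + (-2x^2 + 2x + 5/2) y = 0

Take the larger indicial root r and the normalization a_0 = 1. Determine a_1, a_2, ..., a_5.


Write in Frobenius form y'' + (p(x)/x) y' + (q(x)/x^2) y = 0:
  p(x) = 25/6,  q(x) = -2x^2 + 2x + 5/2.
Indicial equation: r(r-1) + (25/6) r + (5/2) = 0 -> roots r_1 = -3/2, r_2 = -5/3.
Take r = r_1 = -3/2. Let y(x) = x^r sum_{n>=0} a_n x^n with a_0 = 1.
Substitute y = x^r sum a_n x^n and match x^{r+n}. The recurrence is
  D(n) a_n + 2 a_{n-1} - 2 a_{n-2} = 0,  where D(n) = (r+n)(r+n-1) + (25/6)(r+n) + (5/2).
  a_n = [-2 a_{n-1} + 2 a_{n-2}] / D(n).
Since the indicial polynomial factors as (r - r_1)(r - r_2), D(n) = (r_1 + n - r_1)(r_1 + n - r_2) = n(n + 1/6).
Evaluating step by step (a_0 = 1):
  n = 1: D(1) = 1(1 + 1/6) = 7/6; numerator = -2(1) = -2; a_1 = (-2)/(7/6) = -12/7
  n = 2: D(2) = 2(2 + 1/6) = 13/3; numerator = -2(-12/7) + 2(1) = 38/7; a_2 = (38/7)/(13/3) = 114/91
  n = 3: D(3) = 3(3 + 1/6) = 19/2; numerator = -2(114/91) + 2(-12/7) = -540/91; a_3 = (-540/91)/(19/2) = -1080/1729
  n = 4: D(4) = 4(4 + 1/6) = 50/3; numerator = -2(-1080/1729) + 2(114/91) = 6492/1729; a_4 = (6492/1729)/(50/3) = 9738/43225
  n = 5: D(5) = 5(5 + 1/6) = 155/6; numerator = -2(9738/43225) + 2(-1080/1729) = -5652/3325; a_5 = (-5652/3325)/(155/6) = -33912/515375

r = -3/2; a_0 = 1; a_1 = -12/7; a_2 = 114/91; a_3 = -1080/1729; a_4 = 9738/43225; a_5 = -33912/515375


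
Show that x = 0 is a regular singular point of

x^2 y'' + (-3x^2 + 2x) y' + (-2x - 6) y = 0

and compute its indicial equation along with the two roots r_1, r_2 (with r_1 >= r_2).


Divide by x^2 to reach normal form y'' + P_1(x) y' + P_2(x) y = 0 with P_1(x) = -3 + 2/x and P_2(x) = -2/x - 6/x^2.
x = 0 is a singular point because the y'-coefficient -3 + 2/x has a pole at x = 0 and the y-coefficient -2/x - 6/x^2 has a pole at x = 0.
It is a regular singular point because x P_1(x) = p(x) = 2 - 3x and x^2 P_2(x) = q(x) = -2x - 6 are polynomials, hence analytic at x = 0.
p(0) = 2,  q(0) = -6.
Indicial equation: r(r-1) + p(0) r + q(0) = 0, i.e. r^2 + (p(0) - 1) r + q(0) = 0, i.e. r^2 + 1 r - 6 = 0.
Discriminant: (1)^2 - 4(-6) = 25, so r = (-1 ± 5)/2.
Solving: r_1 = 2, r_2 = -3.

indicial: r^2 + 1 r - 6 = 0; roots r_1 = 2, r_2 = -3


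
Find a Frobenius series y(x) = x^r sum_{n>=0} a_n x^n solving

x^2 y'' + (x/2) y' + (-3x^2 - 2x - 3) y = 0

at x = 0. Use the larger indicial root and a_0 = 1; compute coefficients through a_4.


Write in Frobenius form y'' + (p(x)/x) y' + (q(x)/x^2) y = 0:
  p(x) = 1/2,  q(x) = -3x^2 - 2x - 3.
Indicial equation: r(r-1) + (1/2) r + (-3) = 0 -> roots r_1 = 2, r_2 = -3/2.
Take r = r_1 = 2. Let y(x) = x^r sum_{n>=0} a_n x^n with a_0 = 1.
Substitute y = x^r sum a_n x^n and match x^{r+n}. The recurrence is
  D(n) a_n - 2 a_{n-1} - 3 a_{n-2} = 0,  where D(n) = (r+n)(r+n-1) + (1/2)(r+n) + (-3).
  a_n = [2 a_{n-1} + 3 a_{n-2}] / D(n).
Since the indicial polynomial factors as (r - r_1)(r - r_2), D(n) = (r_1 + n - r_1)(r_1 + n - r_2) = n(n + 7/2).
Evaluating step by step (a_0 = 1):
  n = 1: D(1) = 1(1 + 7/2) = 9/2; numerator = 2(1) = 2; a_1 = (2)/(9/2) = 4/9
  n = 2: D(2) = 2(2 + 7/2) = 11; numerator = 2(4/9) + 3(1) = 35/9; a_2 = (35/9)/(11) = 35/99
  n = 3: D(3) = 3(3 + 7/2) = 39/2; numerator = 2(35/99) + 3(4/9) = 202/99; a_3 = (202/99)/(39/2) = 404/3861
  n = 4: D(4) = 4(4 + 7/2) = 30; numerator = 2(404/3861) + 3(35/99) = 4903/3861; a_4 = (4903/3861)/(30) = 4903/115830

r = 2; a_0 = 1; a_1 = 4/9; a_2 = 35/99; a_3 = 404/3861; a_4 = 4903/115830


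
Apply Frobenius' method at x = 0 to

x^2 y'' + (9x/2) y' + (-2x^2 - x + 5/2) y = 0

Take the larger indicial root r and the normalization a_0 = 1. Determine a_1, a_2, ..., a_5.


Write in Frobenius form y'' + (p(x)/x) y' + (q(x)/x^2) y = 0:
  p(x) = 9/2,  q(x) = -2x^2 - x + 5/2.
Indicial equation: r(r-1) + (9/2) r + (5/2) = 0 -> roots r_1 = -1, r_2 = -5/2.
Take r = r_1 = -1. Let y(x) = x^r sum_{n>=0} a_n x^n with a_0 = 1.
Substitute y = x^r sum a_n x^n and match x^{r+n}. The recurrence is
  D(n) a_n - 1 a_{n-1} - 2 a_{n-2} = 0,  where D(n) = (r+n)(r+n-1) + (9/2)(r+n) + (5/2).
  a_n = [1 a_{n-1} + 2 a_{n-2}] / D(n).
Since the indicial polynomial factors as (r - r_1)(r - r_2), D(n) = (r_1 + n - r_1)(r_1 + n - r_2) = n(n + 3/2).
Evaluating step by step (a_0 = 1):
  n = 1: D(1) = 1(1 + 3/2) = 5/2; numerator = 1(1) = 1; a_1 = (1)/(5/2) = 2/5
  n = 2: D(2) = 2(2 + 3/2) = 7; numerator = 1(2/5) + 2(1) = 12/5; a_2 = (12/5)/(7) = 12/35
  n = 3: D(3) = 3(3 + 3/2) = 27/2; numerator = 1(12/35) + 2(2/5) = 8/7; a_3 = (8/7)/(27/2) = 16/189
  n = 4: D(4) = 4(4 + 3/2) = 22; numerator = 1(16/189) + 2(12/35) = 104/135; a_4 = (104/135)/(22) = 52/1485
  n = 5: D(5) = 5(5 + 3/2) = 65/2; numerator = 1(52/1485) + 2(16/189) = 236/1155; a_5 = (236/1155)/(65/2) = 472/75075

r = -1; a_0 = 1; a_1 = 2/5; a_2 = 12/35; a_3 = 16/189; a_4 = 52/1485; a_5 = 472/75075
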